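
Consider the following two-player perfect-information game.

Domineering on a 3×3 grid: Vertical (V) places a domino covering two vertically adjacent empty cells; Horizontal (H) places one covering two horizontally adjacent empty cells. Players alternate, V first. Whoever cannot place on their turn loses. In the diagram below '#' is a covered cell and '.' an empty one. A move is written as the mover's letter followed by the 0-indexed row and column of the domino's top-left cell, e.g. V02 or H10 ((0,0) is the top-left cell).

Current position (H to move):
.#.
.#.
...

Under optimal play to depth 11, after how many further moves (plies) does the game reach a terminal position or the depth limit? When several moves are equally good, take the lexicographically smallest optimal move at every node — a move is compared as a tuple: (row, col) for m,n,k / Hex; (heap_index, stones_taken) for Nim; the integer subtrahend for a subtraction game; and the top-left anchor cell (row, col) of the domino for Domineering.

PV length from [.#./.#./...]: 2 plies

p1 H@[.#./.#./...]: H20[.#./.#./##.]-1* H21[.#./.#./.##]-1
p2 V@[.#./.#./##.]: V00[##./##./##.]+1* V02[.##/.##/##.]+1 V12[.#./.##/###]+1
p3 H@[##./##./##.] terminal -1; root [.#./.#./...] d11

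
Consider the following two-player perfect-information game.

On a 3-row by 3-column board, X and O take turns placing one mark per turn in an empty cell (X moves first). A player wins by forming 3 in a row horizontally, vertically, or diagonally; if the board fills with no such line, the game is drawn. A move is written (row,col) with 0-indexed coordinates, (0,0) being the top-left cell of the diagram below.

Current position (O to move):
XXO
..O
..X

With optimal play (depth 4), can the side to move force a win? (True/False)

p1 O@[XXO/..O/..X]: (1,0)[XXO/O.O/..X]-1 (1,1)[XXO/.OO/..X]+1* (2,0)[XXO/..O/O.X]-1 (2,1)[XXO/..O/.OX]-1
p2 X@[XXO/.OO/..X]: (1,0)[XXO/XOO/..X]-1* (2,0)[XXO/.OO/X.X]-1 (2,1)[XXO/.OO/.XX]-1
p3 O@[XXO/XOO/..X]: (2,0)[XXO/XOO/O.X]+1* (2,1)[XXO/XOO/.OX]-1
p4 X@[XXO/XOO/O.X] terminal -1; root [XXO/..O/..X] d4

O winning at [XXO/..O/..X]: True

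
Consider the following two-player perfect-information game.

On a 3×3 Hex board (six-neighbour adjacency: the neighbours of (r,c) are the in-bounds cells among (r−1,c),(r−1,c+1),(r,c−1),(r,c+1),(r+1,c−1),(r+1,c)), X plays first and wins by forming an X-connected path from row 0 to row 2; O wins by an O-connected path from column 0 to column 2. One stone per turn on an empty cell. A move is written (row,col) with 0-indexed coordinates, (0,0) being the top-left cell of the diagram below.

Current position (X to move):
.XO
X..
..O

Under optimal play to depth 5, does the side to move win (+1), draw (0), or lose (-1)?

value(.XO/X../..O, X) = +1

p1 X@[.XO/X../..O]: (0,0)[XXO/X../..O]-1 (1,1)[.XO/XX./..O]+1* (1,2)[.XO/X.X/..O]-1 (2,0)[.XO/X../X.O]+1 (2,1)[.XO/X../.XO]+1
p2 O@[.XO/XX./..O]: (0,0)[OXO/XX./..O]-1* (1,2)[.XO/XXO/..O]-1 (2,0)[.XO/XX./O.O]-1 (2,1)[.XO/XX./.OO]-1
p3 X@[OXO/XX./..O]: (1,2)[OXO/XXX/..O]+1* (2,0)[OXO/XX./X.O]+1 (2,1)[OXO/XX./.XO]+1
p4 O@[OXO/XXX/..O]: (2,0)[OXO/XXX/O.O]-1* (2,1)[OXO/XXX/.OO]-1
p5 X@[OXO/XXX/O.O]: (2,1)[OXO/XXX/OXO]+1*
p6 O@[OXO/XXX/OXO] terminal -1; root [.XO/X../..O] d5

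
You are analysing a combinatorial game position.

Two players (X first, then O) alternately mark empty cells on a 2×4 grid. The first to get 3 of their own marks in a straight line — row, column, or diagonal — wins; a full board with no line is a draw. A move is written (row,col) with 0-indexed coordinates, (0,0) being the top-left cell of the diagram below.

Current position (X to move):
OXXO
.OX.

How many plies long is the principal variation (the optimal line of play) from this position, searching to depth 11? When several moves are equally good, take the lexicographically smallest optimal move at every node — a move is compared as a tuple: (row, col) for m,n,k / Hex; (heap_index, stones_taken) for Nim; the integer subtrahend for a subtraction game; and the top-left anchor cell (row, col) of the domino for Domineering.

PV length from [OXXO/.OX.]: 2 plies

[OXXO/.OX.] X move#1: (1,0):+0/OXXO/XOX.*, (1,3):+0/OXXO/.OXX
[OXXO/XOX.] O move#2: (1,3):+0/OXXO/XOXO*
[OXXO/XOXO] end (terminal +0, X#3); searched OXXO/.OX. to 11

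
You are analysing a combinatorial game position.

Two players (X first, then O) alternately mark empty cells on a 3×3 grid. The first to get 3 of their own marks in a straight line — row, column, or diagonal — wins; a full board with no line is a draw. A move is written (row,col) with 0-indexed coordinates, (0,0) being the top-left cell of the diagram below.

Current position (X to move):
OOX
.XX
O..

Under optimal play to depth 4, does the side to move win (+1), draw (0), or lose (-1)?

ply 1, X at OOX/.XX/O.. | (1,0)=+1→OOX/XXX/O..*; (2,1)=-1→OOX/.XX/OX.; (2,2)=+1→OOX/.XX/O.X
ply 2: OOX/XXX/O.. is terminal -1 (O); from OOX/.XX/O.. depth 4

value(OOX/.XX/O.., X) = +1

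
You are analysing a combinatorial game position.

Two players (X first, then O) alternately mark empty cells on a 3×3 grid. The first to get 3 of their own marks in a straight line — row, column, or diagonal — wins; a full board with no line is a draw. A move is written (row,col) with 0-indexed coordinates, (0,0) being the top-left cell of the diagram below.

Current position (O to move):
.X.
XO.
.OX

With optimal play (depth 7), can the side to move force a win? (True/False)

O winning at [.X./XO./.OX]: False

ply 1, O at .X./XO./.OX | (0,0)=+0→OX./XO./.OX*; (0,2)=+0→.XO/XO./.OX; (1,2)=-1→.X./XOO/.OX; (2,0)=-1→.X./XO./OOX
ply 2, X at OX./XO./.OX | (0,2)=+0→OXX/XO./.OX*; (1,2)=+0→OX./XOX/.OX; (2,0)=+0→OX./XO./XOX
ply 3, O at OXX/XO./.OX | (1,2)=+0→OXX/XOO/.OX*; (2,0)=-1→OXX/XO./OOX
ply 4, X at OXX/XOO/.OX | (2,0)=+0→OXX/XOO/XOX*
ply 5: OXX/XOO/XOX is terminal +0 (O); from .X./XO./.OX depth 7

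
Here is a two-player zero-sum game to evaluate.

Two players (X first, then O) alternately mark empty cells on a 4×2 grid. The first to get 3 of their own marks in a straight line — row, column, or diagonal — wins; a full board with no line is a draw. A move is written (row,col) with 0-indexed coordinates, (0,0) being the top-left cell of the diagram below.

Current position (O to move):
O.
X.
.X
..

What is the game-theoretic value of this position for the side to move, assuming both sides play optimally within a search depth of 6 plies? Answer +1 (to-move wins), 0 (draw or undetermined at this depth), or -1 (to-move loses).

[O./X./.X/..] O move#1: (0,1):+0/OO/X./.X/..*, (1,1):+0/O./XO/.X/.., (2,0):-1/O./X./OX/.., (3,0):-1/O./X./.X/O., (3,1):+0/O./X./.X/.O
[OO/X./.X/..] X move#2: (1,1):+0/OO/XX/.X/..*, (2,0):+0/OO/X./XX/.., (3,0):+0/OO/X./.X/X., (3,1):+0/OO/X./.X/.X
[OO/XX/.X/..] O move#3: (2,0):-1/OO/XX/OX/.., (3,0):-1/OO/XX/.X/O., (3,1):+0/OO/XX/.X/.O*
[OO/XX/.X/.O] X move#4: (2,0):+0/OO/XX/XX/.O*, (3,0):+0/OO/XX/.X/XO
[OO/XX/XX/.O] O move#5: (3,0):+0/OO/XX/XX/OO*
[OO/XX/XX/OO] end (terminal +0, X#6); searched O./X./.X/.. to 6

value(O./X./.X/.., O) = 0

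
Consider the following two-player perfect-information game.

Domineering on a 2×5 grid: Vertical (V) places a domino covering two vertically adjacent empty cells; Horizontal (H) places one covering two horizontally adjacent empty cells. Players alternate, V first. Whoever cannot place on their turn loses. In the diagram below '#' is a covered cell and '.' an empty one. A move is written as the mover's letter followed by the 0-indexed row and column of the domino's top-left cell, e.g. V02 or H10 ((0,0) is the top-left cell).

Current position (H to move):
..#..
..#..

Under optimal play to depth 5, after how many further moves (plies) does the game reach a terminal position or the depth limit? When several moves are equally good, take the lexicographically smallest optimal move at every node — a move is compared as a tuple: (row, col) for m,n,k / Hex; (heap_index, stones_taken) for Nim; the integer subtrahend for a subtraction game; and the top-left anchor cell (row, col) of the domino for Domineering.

PV length from [..#../..#..]: 4 plies

ply 1, H at ..#../..#.. | H00=-1→###../..#..*; H03=-1→..###/..#..; H10=-1→..#../###..; H13=-1→..#../..###
ply 2, V at ###../..#.. | V03=+1→####./..##.*; V04=+1→###.#/..#.#
ply 3, H at ####./..##. | H10=-1→####./####.*
ply 4, V at ####./####. | V04=+1→#####/#####*
ply 5: #####/##### is terminal -1 (H); from ..#../..#.. depth 5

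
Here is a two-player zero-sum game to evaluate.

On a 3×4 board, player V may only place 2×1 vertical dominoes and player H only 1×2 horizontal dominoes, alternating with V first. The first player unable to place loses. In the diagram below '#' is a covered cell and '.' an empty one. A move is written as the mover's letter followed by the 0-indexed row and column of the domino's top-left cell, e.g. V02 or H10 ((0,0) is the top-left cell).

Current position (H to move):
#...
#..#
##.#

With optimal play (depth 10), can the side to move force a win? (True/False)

H winning at [#.../#..#/##.#]: True

ply 1, H at #.../#..#/##.# | H01=-1→###./#..#/##.#; H02=-1→#.##/#..#/##.#; H11=+1→#.../####/##.#*
ply 2: #.../####/##.# is terminal -1 (V); from #.../#..#/##.# depth 10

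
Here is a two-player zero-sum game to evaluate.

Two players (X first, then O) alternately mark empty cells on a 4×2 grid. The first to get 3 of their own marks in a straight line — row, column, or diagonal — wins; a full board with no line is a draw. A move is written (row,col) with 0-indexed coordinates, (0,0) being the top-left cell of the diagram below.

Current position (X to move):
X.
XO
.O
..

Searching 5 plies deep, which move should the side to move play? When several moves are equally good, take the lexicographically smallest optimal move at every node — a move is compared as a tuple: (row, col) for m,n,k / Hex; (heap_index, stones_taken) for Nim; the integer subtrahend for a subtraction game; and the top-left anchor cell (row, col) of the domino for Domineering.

X's best at [X./XO/.O/..]: (2,0)

[X./XO/.O/..] X move#1: (0,1):-1/XX/XO/.O/.., (2,0):+1/X./XO/XO/..*, (3,0):-1/X./XO/.O/X., (3,1):-1/X./XO/.O/.X
[X./XO/XO/..] end (terminal -1, O#2); searched X./XO/.O/.. to 5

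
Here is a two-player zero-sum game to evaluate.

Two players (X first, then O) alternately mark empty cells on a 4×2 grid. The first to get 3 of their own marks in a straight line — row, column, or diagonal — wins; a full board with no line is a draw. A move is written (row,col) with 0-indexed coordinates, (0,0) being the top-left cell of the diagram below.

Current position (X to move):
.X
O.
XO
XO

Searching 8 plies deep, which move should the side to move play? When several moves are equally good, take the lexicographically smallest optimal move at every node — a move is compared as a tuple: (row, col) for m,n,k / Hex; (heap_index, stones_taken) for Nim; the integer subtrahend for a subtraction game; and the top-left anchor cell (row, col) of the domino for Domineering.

X's best at [.X/O./XO/XO]: (1,1)

ply 1, X at .X/O./XO/XO | (0,0)=-1→XX/O./XO/XO; (1,1)=+0→.X/OX/XO/XO*
ply 2, O at .X/OX/XO/XO | (0,0)=+0→OX/OX/XO/XO*
ply 3: OX/OX/XO/XO is terminal +0 (X); from .X/O./XO/XO depth 8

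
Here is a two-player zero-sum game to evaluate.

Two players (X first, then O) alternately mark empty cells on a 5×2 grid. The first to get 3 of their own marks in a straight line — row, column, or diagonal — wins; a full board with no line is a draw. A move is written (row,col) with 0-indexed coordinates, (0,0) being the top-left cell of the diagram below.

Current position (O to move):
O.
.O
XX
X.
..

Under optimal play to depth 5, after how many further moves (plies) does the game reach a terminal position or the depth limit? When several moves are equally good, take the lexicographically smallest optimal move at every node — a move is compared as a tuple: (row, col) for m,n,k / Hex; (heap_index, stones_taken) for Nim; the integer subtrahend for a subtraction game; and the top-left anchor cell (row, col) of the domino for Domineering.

[O./.O/XX/X./..] O move#1: (0,1):-1/OO/.O/XX/X./..*, (1,0):-1/O./OO/XX/X./.., (3,1):-1/O./.O/XX/XO/.., (4,0):-1/O./.O/XX/X./O., (4,1):-1/O./.O/XX/X./.O
[OO/.O/XX/X./..] X move#2: (1,0):+1/OO/XO/XX/X./..*, (3,1):+1/OO/.O/XX/XX/.., (4,0):+1/OO/.O/XX/X./X., (4,1):+1/OO/.O/XX/X./.X
[OO/XO/XX/X./..] end (terminal -1, O#3); searched O./.O/XX/X./.. to 5

PV length from [O./.O/XX/X./..]: 2 plies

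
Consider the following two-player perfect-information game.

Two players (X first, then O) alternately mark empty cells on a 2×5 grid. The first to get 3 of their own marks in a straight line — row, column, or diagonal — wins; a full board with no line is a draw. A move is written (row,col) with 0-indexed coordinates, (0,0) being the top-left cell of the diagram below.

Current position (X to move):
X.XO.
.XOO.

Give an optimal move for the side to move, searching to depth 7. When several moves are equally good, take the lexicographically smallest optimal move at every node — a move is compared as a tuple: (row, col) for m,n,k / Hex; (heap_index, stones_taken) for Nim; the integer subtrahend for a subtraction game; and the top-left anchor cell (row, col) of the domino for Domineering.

[X.XO./.XOO.] X move#1: (0,1):+1/XXXO./.XOO.*, (0,4):-1/X.XOX/.XOO., (1,0):-1/X.XO./XXOO., (1,4):+0/X.XO./.XOOX
[XXXO./.XOO.] end (terminal -1, O#2); searched X.XO./.XOO. to 7

X's best at [X.XO./.XOO.]: (0,1)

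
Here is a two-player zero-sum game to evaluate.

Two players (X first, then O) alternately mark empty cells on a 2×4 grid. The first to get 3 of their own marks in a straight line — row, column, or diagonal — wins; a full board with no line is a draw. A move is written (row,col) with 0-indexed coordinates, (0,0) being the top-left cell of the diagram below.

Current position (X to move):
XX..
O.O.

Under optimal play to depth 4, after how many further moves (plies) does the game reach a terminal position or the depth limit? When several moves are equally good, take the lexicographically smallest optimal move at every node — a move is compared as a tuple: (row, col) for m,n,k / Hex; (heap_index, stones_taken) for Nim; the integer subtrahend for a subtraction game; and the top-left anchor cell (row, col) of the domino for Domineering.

p1 X@[XX../O.O.]: (0,2)[XXX./O.O.]+1* (0,3)[XX.X/O.O.]-1 (1,1)[XX../OXO.]+0 (1,3)[XX../O.OX]-1
p2 O@[XXX./O.O.] terminal -1; root [XX../O.O.] d4

PV length from [XX../O.O.]: 1 ply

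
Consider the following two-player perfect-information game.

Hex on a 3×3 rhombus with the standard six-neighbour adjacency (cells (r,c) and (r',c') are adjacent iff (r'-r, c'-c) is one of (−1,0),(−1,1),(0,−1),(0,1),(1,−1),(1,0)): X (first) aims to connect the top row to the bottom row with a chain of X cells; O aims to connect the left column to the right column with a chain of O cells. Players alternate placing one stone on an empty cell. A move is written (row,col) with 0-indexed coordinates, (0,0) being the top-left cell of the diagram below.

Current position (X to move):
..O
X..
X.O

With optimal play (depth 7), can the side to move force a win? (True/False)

ply 1, X at ..O/X../X.O | (0,0)=+1→X.O/X../X.O*; (0,1)=+1→.XO/X../X.O; (1,1)=+1→..O/XX./X.O; (1,2)=+1→..O/X.X/X.O; (2,1)=+1→..O/X../XXO
ply 2: X.O/X../X.O is terminal -1 (O); from ..O/X../X.O depth 7

X winning at [..O/X../X.O]: True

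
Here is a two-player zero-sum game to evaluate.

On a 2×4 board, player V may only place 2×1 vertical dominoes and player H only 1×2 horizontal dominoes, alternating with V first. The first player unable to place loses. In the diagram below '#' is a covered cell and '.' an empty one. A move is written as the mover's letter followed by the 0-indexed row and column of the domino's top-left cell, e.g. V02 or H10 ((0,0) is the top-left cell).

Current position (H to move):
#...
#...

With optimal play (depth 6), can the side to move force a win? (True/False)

H winning at [#.../#...]: True

ply 1, H at #.../#... | H01=+1→###./#...*; H02=+1→#.##/#...; H11=+1→#.../###.; H12=+1→#.../#.##
ply 2, V at ###./#... | V03=-1→####/#..#*
ply 3, H at ####/#..# | H11=+1→####/####*
ply 4: ####/#### is terminal -1 (V); from #.../#... depth 6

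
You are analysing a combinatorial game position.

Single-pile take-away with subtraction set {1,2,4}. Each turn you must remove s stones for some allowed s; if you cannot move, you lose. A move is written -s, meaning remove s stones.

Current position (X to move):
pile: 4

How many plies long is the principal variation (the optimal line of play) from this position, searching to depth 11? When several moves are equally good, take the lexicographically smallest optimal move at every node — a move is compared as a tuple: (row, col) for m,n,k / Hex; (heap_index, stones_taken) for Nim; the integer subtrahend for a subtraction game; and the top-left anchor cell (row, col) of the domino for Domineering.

p1 X@[4]: -1[3]+1* -2[2]-1 -4[0]+1
p2 O@[3]: -1[2]-1* -2[1]-1
p3 X@[2]: -1[1]-1 -2[0]+1*
p4 O@[0] terminal -1; root [4] d11

PV length from [4]: 3 plies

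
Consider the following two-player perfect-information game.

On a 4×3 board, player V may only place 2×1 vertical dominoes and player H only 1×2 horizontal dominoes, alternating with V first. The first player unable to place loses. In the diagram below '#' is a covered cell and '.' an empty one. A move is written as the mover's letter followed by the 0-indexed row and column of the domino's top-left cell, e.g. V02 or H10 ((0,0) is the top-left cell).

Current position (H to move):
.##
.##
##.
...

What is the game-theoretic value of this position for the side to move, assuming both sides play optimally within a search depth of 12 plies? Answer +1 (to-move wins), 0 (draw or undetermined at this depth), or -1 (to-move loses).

value(.##/.##/##./..., H) = -1

ply 1, H at .##/.##/##./... | H30=-1→.##/.##/##./##.*; H31=-1→.##/.##/##./.##
ply 2, V at .##/.##/##./##. | V00=+1→###/###/##./##.*; V22=+1→.##/.##/###/###
ply 3: ###/###/##./##. is terminal -1 (H); from .##/.##/##./... depth 12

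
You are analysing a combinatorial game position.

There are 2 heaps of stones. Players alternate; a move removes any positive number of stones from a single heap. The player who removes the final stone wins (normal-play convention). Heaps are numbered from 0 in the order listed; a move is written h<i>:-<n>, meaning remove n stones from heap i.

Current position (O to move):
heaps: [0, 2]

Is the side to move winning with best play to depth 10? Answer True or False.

O winning at [(0,2)]: True

p1 O@[(0,2)]: h1:-1[(0,1)]-1 h1:-2[(0,0)]+1*
p2 X@[(0,0)] terminal -1; root [(0,2)] d10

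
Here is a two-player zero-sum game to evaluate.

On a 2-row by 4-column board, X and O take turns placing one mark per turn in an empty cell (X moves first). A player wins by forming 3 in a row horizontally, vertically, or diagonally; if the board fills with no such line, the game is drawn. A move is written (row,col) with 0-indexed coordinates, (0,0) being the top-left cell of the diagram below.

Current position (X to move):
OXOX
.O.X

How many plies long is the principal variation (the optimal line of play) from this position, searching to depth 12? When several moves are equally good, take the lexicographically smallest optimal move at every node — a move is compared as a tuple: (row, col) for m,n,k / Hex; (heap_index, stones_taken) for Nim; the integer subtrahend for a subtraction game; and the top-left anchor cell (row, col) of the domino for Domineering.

[OXOX/.O.X] X move#1: (1,0):+0/OXOX/XO.X*, (1,2):+0/OXOX/.OXX
[OXOX/XO.X] O move#2: (1,2):+0/OXOX/XOOX*
[OXOX/XOOX] end (terminal +0, X#3); searched OXOX/.O.X to 12

PV length from [OXOX/.O.X]: 2 plies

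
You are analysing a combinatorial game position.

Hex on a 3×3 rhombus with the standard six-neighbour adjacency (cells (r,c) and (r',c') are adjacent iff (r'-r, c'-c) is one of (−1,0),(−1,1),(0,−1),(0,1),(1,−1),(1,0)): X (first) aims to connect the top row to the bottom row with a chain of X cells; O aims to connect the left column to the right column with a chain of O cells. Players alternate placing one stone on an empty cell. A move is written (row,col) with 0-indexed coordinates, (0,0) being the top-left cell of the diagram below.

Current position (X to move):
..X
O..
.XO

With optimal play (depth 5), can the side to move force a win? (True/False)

X winning at [..X/O../.XO]: True

[..X/O../.XO] X move#1: (0,0):+1/X.X/O../.XO*, (0,1):+1/.XX/O../.XO, (1,1):+1/..X/OX./.XO, (1,2):+1/..X/O.X/.XO, (2,0):+1/..X/O../XXO
[X.X/O../.XO] O move#2: (0,1):-1/XOX/O../.XO*, (1,1):-1/X.X/OO./.XO, (1,2):-1/X.X/O.O/.XO, (2,0):-1/X.X/O../OXO
[XOX/O../.XO] X move#3: (1,1):+1/XOX/OX./.XO*, (1,2):+1/XOX/O.X/.XO, (2,0):+1/XOX/O../XXO
[XOX/OX./.XO] end (terminal -1, O#4); searched ..X/O../.XO to 5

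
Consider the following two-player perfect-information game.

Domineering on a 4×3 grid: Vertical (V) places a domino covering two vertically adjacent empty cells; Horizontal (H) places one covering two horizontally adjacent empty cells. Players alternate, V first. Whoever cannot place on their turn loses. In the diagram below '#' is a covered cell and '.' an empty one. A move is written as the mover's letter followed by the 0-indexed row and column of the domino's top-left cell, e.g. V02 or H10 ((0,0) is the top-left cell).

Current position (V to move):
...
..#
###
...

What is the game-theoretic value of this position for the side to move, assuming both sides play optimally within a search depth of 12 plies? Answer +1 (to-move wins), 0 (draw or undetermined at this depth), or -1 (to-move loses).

value(.../..#/###/..., V) = +1

ply 1, V at .../..#/###/... | V00=-1→#../#.#/###/...; V01=+1→.#./.##/###/...*
ply 2, H at .#./.##/###/... | H30=-1→.#./.##/###/##.*; H31=-1→.#./.##/###/.##
ply 3, V at .#./.##/###/##. | V00=+1→##./###/###/##.*
ply 4: ##./###/###/##. is terminal -1 (H); from .../..#/###/... depth 12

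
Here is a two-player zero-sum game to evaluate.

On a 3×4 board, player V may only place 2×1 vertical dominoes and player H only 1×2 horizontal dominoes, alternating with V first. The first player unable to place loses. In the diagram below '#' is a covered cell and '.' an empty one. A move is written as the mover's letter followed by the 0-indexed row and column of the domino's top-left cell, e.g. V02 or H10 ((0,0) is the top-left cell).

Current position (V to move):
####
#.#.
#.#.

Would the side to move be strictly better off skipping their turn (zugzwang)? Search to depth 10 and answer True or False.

zugzwang(####/#.#./#.#., V) = False

p1 V@[####/#.#./#.#.]: V11[####/###./###.]+1* V13[####/#.##/#.##]+1
p2 H@[####/###./###.] terminal -1; root [####/#.#./#.#.] d10
pass branch (H moves first from the same position):
  | p1 H@[####/#.#./#.#.] terminal -1; root [####/#.#./#.#.] d10
V moving scores +1; V passing scores +1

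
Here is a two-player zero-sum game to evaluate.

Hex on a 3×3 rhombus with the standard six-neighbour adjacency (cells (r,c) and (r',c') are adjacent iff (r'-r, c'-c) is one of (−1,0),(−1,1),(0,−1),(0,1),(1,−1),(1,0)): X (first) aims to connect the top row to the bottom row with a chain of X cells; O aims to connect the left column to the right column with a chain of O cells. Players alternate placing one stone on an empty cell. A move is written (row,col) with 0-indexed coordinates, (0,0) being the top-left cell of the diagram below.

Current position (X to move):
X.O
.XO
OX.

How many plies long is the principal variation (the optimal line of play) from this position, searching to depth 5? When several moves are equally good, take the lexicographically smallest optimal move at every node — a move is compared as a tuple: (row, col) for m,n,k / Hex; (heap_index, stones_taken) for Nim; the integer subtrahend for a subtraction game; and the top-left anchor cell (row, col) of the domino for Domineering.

PV length from [X.O/.XO/OX.]: 1 ply

[X.O/.XO/OX.] X move#1: (0,1):+1/XXO/.XO/OX.*, (1,0):+1/X.O/XXO/OX., (2,2):+1/X.O/.XO/OXX
[XXO/.XO/OX.] end (terminal -1, O#2); searched X.O/.XO/OX. to 5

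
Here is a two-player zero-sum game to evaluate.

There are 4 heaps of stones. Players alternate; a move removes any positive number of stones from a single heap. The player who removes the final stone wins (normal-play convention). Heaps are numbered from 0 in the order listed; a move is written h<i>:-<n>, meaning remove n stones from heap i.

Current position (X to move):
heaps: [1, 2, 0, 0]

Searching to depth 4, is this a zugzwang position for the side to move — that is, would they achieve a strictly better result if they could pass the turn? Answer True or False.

p1 X@[(1,2,0,0)]: h0:-1[(0,2,0,0)]-1 h1:-1[(1,1,0,0)]+1* h1:-2[(1,0,0,0)]-1
p2 O@[(1,1,0,0)]: h0:-1[(0,1,0,0)]-1* h1:-1[(1,0,0,0)]-1
p3 X@[(0,1,0,0)]: h1:-1[(0,0,0,0)]+1*
p4 O@[(0,0,0,0)] terminal -1; root [(1,2,0,0)] d4
pass branch (O moves first from the same position):
  | p1 O@[(1,2,0,0)]: h0:-1[(0,2,0,0)]-1 h1:-1[(1,1,0,0)]+1* h1:-2[(1,0,0,0)]-1
  | p2 X@[(1,1,0,0)]: h0:-1[(0,1,0,0)]-1* h1:-1[(1,0,0,0)]-1
  | p3 O@[(0,1,0,0)]: h1:-1[(0,0,0,0)]+1*
  | p4 X@[(0,0,0,0)] terminal -1; root [(1,2,0,0)] d4
X moving scores +1; X passing scores -1

zugzwang((1,2,0,0), X) = False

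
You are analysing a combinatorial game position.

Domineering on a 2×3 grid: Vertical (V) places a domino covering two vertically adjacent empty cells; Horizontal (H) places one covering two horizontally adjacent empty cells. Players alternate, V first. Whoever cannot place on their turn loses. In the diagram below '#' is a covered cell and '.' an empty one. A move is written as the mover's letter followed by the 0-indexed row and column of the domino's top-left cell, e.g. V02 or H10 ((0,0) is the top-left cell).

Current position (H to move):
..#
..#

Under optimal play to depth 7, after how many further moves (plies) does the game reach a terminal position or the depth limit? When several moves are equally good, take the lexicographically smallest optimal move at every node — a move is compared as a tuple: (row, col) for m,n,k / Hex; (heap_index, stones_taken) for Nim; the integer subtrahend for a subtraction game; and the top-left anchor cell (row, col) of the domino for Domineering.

ply 1, H at ..#/..# | H00=+1→###/..#*; H10=+1→..#/###
ply 2: ###/..# is terminal -1 (V); from ..#/..# depth 7

PV length from [..#/..#]: 1 ply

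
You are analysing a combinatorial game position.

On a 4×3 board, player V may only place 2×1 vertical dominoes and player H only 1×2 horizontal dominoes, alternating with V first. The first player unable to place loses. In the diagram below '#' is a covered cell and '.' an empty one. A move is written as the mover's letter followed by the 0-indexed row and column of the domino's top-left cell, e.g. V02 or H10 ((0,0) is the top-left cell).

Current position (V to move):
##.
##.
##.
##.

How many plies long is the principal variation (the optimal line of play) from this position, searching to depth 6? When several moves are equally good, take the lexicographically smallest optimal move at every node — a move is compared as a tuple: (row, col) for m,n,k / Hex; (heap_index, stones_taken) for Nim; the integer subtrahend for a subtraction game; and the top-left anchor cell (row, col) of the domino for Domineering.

[##./##./##./##.] V move#1: V02:+1/###/###/##./##.*, V12:+1/##./###/###/##., V22:+1/##./##./###/###
[###/###/##./##.] end (terminal -1, H#2); searched ##./##./##./##. to 6

PV length from [##./##./##./##.]: 1 ply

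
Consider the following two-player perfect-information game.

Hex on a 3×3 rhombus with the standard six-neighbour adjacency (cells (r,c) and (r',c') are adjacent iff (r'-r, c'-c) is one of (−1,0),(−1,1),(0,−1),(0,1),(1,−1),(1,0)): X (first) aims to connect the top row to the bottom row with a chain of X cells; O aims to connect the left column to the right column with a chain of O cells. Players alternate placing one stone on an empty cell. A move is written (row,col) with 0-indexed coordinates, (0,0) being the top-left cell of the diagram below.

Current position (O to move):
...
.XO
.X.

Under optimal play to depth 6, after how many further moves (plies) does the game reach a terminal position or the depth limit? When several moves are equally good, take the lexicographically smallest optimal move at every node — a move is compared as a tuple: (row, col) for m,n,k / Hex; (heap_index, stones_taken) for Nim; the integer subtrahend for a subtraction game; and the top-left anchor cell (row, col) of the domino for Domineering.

PV length from [.../.XO/.X.]: 2 plies

[.../.XO/.X.] O move#1: (0,0):-1/O../.XO/.X.*, (0,1):-1/.O./.XO/.X., (0,2):-1/..O/.XO/.X., (1,0):-1/.../OXO/.X., (2,0):-1/.../.XO/OX., (2,2):-1/.../.XO/.XO
[O../.XO/.X.] X move#2: (0,1):+1/OX./.XO/.X.*, (0,2):+1/O.X/.XO/.X., (1,0):+1/O../XXO/.X., (2,0):+1/O../.XO/XX., (2,2):+1/O../.XO/.XX
[OX./.XO/.X.] end (terminal -1, O#3); searched .../.XO/.X. to 6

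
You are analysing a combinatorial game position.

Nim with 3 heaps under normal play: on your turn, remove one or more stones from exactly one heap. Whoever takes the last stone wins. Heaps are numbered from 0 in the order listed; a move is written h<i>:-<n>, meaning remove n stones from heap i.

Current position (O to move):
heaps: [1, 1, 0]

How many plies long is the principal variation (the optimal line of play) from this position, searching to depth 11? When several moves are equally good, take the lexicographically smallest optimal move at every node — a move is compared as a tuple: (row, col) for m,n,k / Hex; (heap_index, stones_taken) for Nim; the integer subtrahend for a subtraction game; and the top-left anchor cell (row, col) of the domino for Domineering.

[(1,1,0)] O move#1: h0:-1:-1/(0,1,0)*, h1:-1:-1/(1,0,0)
[(0,1,0)] X move#2: h1:-1:+1/(0,0,0)*
[(0,0,0)] end (terminal -1, O#3); searched (1,1,0) to 11

PV length from [(1,1,0)]: 2 plies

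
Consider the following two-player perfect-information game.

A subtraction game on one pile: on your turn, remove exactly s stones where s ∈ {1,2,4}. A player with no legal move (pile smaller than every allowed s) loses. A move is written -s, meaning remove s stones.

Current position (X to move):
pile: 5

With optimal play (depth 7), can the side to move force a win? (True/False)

X winning at [5]: True

[5] X move#1: -1:-1/4, -2:+1/3*, -4:-1/1
[3] O move#2: -1:-1/2*, -2:-1/1
[2] X move#3: -1:-1/1, -2:+1/0*
[0] end (terminal -1, O#4); searched 5 to 7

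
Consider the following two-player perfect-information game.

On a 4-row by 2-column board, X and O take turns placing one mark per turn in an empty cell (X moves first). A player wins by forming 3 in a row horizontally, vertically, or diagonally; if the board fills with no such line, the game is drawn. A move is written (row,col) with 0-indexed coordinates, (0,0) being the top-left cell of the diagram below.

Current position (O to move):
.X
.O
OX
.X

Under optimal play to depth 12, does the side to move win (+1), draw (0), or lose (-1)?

[.X/.O/OX/.X] O move#1: (0,0):+0/OX/.O/OX/.X, (1,0):+1/.X/OO/OX/.X*, (3,0):+0/.X/.O/OX/OX
[.X/OO/OX/.X] X move#2: (0,0):-1/XX/OO/OX/.X*, (3,0):-1/.X/OO/OX/XX
[XX/OO/OX/.X] O move#3: (3,0):+1/XX/OO/OX/OX*
[XX/OO/OX/OX] end (terminal -1, X#4); searched .X/.O/OX/.X to 12

value(.X/.O/OX/.X, O) = +1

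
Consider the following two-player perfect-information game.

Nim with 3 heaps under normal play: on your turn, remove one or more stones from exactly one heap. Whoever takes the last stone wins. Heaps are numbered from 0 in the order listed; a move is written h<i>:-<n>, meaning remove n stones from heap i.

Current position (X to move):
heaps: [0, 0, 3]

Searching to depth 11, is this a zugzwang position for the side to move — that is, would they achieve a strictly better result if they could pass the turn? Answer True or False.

ply 1, X at (0,0,3) | h2:-1=-1→(0,0,2); h2:-2=-1→(0,0,1); h2:-3=+1→(0,0,0)*
ply 2: (0,0,0) is terminal -1 (O); from (0,0,3) depth 11
pass branch (O moves first from the same position):
  | ply 1, O at (0,0,3) | h2:-1=-1→(0,0,2); h2:-2=-1→(0,0,1); h2:-3=+1→(0,0,0)*
  | ply 2: (0,0,0) is terminal -1 (X); from (0,0,3) depth 11
X moving scores +1; X passing scores -1

zugzwang((0,0,3), X) = False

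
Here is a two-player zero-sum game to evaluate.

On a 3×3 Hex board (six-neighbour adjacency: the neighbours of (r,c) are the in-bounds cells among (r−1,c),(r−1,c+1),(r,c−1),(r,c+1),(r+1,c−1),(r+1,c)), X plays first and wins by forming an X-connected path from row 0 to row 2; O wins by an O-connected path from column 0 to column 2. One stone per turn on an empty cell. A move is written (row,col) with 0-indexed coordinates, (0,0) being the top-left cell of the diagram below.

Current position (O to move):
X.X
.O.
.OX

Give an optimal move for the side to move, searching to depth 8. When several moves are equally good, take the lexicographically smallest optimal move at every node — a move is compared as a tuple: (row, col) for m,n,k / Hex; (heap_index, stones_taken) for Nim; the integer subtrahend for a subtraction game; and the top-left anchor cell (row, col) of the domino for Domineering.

ply 1, O at X.X/.O./.OX | (0,1)=-1→XOX/.O./.OX; (1,0)=-1→X.X/OO./.OX; (1,2)=+1→X.X/.OO/.OX*; (2,0)=-1→X.X/.O./OOX
ply 2, X at X.X/.OO/.OX | (0,1)=-1→XXX/.OO/.OX*; (1,0)=-1→X.X/XOO/.OX; (2,0)=-1→X.X/.OO/XOX
ply 3, O at XXX/.OO/.OX | (1,0)=+1→XXX/OOO/.OX*; (2,0)=+1→XXX/.OO/OOX
ply 4: XXX/OOO/.OX is terminal -1 (X); from X.X/.O./.OX depth 8

O's best at [X.X/.O./.OX]: (1,2)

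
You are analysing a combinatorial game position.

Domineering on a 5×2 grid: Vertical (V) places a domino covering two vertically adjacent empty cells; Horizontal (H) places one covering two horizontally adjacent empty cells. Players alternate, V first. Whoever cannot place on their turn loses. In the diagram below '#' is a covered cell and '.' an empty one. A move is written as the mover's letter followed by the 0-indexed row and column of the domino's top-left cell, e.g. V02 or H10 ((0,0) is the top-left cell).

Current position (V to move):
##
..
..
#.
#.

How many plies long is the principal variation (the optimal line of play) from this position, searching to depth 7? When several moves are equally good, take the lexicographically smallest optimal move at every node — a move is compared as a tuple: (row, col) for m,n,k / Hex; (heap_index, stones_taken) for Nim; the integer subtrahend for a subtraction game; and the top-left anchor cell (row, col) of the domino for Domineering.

ply 1, V at ##/../../#./#. | V10=+1→##/#./#./#./#.*; V11=+1→##/.#/.#/#./#.; V21=-1→##/../.#/##/#.; V31=-1→##/../../##/##
ply 2: ##/#./#./#./#. is terminal -1 (H); from ##/../../#./#. depth 7

PV length from [##/../../#./#.]: 1 ply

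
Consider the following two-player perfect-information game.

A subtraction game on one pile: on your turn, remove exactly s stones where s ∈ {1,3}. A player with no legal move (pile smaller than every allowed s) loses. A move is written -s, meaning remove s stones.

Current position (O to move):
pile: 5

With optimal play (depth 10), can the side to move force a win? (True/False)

ply 1, O at 5 | -1=+1→4*; -3=+1→2
ply 2, X at 4 | -1=-1→3*; -3=-1→1
ply 3, O at 3 | -1=+1→2*; -3=+1→0
ply 4, X at 2 | -1=-1→1*
ply 5, O at 1 | -1=+1→0*
ply 6: 0 is terminal -1 (X); from 5 depth 10

O winning at [5]: True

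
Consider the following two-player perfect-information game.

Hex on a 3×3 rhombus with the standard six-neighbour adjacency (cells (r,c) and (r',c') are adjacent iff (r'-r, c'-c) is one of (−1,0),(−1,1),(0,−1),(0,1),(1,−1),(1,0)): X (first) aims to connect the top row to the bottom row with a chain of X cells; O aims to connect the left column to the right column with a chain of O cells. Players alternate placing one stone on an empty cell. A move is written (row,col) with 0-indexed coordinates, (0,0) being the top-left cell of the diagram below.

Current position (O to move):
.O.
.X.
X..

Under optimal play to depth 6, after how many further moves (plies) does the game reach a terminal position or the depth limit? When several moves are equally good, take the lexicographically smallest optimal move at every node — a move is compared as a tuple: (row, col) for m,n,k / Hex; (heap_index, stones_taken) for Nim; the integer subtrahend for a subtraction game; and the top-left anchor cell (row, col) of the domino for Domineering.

PV length from [.O./.X./X..]: 3 plies

p1 O@[.O./.X./X..]: (0,0)[OO./.X./X..]-1 (0,2)[.OO/.X./X..]+1* (1,0)[.O./OX./X..]-1 (1,2)[.O./.XO/X..]-1 (2,1)[.O./.X./XO.]-1 (2,2)[.O./.X./X.O]-1
p2 X@[.OO/.X./X..]: (0,0)[XOO/.X./X..]-1* (1,0)[.OO/XX./X..]-1 (1,2)[.OO/.XX/X..]-1 (2,1)[.OO/.X./XX.]-1 (2,2)[.OO/.X./X.X]-1
p3 O@[XOO/.X./X..]: (1,0)[XOO/OX./X..]+1* (1,2)[XOO/.XO/X..]-1 (2,1)[XOO/.X./XO.]-1 (2,2)[XOO/.X./X.O]-1
p4 X@[XOO/OX./X..] terminal -1; root [.O./.X./X..] d6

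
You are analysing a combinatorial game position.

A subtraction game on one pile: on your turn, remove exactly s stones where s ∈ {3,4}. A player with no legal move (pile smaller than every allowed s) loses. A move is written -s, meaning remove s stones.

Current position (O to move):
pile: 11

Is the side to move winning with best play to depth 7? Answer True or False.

O winning at [11]: True

p1 O@[11]: -3[8]+1* -4[7]+1
p2 X@[8]: -3[5]-1* -4[4]-1
p3 O@[5]: -3[2]+1* -4[1]+1
p4 X@[2] terminal -1; root [11] d7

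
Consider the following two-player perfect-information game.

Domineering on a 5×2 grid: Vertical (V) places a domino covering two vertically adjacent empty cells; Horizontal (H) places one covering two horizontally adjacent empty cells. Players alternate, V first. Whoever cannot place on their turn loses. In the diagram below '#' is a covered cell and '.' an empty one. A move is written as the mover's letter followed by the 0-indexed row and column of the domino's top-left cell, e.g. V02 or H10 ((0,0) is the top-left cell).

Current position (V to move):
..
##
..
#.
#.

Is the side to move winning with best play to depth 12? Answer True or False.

ply 1, V at ../##/../#./#. | V21=-1→../##/.#/##/#.*; V31=-1→../##/../##/##
ply 2, H at ../##/.#/##/#. | H00=+1→##/##/.#/##/#.*
ply 3: ##/##/.#/##/#. is terminal -1 (V); from ../##/../#./#. depth 12

V winning at [../##/../#./#.]: False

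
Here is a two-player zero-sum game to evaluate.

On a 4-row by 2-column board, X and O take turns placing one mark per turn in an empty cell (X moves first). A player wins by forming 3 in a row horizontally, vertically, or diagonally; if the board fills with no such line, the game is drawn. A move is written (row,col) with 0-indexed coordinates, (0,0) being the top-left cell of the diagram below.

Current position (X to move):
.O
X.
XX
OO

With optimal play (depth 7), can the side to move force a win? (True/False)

X winning at [.O/X./XX/OO]: True

p1 X@[.O/X./XX/OO]: (0,0)[XO/X./XX/OO]+1* (1,1)[.O/XX/XX/OO]+0
p2 O@[XO/X./XX/OO] terminal -1; root [.O/X./XX/OO] d7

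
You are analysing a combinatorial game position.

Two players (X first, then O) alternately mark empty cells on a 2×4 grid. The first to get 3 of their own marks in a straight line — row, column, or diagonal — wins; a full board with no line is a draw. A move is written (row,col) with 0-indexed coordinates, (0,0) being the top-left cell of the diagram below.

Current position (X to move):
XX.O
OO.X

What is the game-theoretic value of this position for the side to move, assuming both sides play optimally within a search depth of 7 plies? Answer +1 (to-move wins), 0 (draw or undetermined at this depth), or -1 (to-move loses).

ply 1, X at XX.O/OO.X | (0,2)=+1→XXXO/OO.X*; (1,2)=+0→XX.O/OOXX
ply 2: XXXO/OO.X is terminal -1 (O); from XX.O/OO.X depth 7

value(XX.O/OO.X, X) = +1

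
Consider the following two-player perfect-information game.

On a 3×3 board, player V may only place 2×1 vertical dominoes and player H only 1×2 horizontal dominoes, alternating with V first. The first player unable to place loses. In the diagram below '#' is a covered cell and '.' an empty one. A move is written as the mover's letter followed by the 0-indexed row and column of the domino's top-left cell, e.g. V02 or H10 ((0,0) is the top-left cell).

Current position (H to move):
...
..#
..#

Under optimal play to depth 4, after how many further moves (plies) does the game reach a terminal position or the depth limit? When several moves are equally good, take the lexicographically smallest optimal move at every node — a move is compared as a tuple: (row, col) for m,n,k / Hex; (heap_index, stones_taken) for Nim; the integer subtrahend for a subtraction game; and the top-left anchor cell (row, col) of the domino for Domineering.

PV length from [.../..#/..#]: 1 ply

p1 H@[.../..#/..#]: H00[##./..#/..#]-1 H01[.##/..#/..#]-1 H10[.../###/..#]+1* H20[.../..#/###]-1
p2 V@[.../###/..#] terminal -1; root [.../..#/..#] d4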